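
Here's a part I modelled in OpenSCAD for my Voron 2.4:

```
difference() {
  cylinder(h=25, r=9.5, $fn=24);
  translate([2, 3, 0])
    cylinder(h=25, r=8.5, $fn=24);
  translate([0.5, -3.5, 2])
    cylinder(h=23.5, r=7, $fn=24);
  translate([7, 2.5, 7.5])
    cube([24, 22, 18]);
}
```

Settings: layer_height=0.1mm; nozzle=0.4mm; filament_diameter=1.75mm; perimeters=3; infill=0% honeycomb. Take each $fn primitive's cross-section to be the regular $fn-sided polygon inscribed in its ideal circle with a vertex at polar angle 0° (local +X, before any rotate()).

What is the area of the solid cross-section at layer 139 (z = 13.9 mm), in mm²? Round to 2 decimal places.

37.20 mm²

At z = 13.9 mm: the cylinder: section is a regular 24-gon, circumradius r=9.5 (area = (24/2)·9.500²·sin(360°/24) = 280.30 mm²); the r=8.5 cylinder at (2, 3) gives a regular 24-gon of circumradius 8.5 (constant along its height) (area = (24/2)·8.500²·sin(360°/24) = 224.40 mm²); the r=7 cylinder at (0.5, -3.5) gives a regular 24-gon of circumradius 7 (constant along its height) (area = (24/2)·7.000²·sin(360°/24) = 152.19 mm²); the cube at (7, 2.5) (footprint 24×22) is included at this height (area 528.00 mm²); Taking the first minus the rest: starting from the r=9.5 cylinder (280.30 mm²), the r=8.5 cylinder at (2, 3) partially overlaps it — only the 185.73 mm² overlap (of its 224.40 mm²) is removed, clipping the outline; the r=7 cylinder at (0.5, -3.5) partially overlaps it — only the 57.37 mm² overlap (of its 152.19 mm²) is removed, clipping the outline; the 24×22 cube at (7, 2.5) misses the remaining region (no effect) — area = 37.20 mm². Overall, the cross-section has 2 separate islands. Net area = 37.20 mm².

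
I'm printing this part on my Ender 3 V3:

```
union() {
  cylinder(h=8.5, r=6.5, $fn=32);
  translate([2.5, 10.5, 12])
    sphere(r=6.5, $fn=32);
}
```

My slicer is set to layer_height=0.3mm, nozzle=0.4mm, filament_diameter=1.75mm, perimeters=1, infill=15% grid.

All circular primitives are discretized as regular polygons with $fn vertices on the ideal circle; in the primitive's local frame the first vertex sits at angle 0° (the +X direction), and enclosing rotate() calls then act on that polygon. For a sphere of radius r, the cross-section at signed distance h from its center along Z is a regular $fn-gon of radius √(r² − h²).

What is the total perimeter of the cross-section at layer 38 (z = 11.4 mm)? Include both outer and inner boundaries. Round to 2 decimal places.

At z = 11.4 mm: the cylinder does not reach this height (z outside [0, 8.5]); the sphere at (2.5, 10.5): section is a regular 32-gon, circumradius = √(r²−h²) = √(6.5²−0.6²) = 6.472 (perimeter = 2·32·6.472·sin(180°/32) = 40.60 mm); Combining (union): only the r=6.5 sphere at (2.5, 10.5) is present, so the union is just that shape — boundary = 40.60 mm. Overall, the cross-section is a single solid region. Total boundary length (outer) = 40.60 mm.

40.60 mm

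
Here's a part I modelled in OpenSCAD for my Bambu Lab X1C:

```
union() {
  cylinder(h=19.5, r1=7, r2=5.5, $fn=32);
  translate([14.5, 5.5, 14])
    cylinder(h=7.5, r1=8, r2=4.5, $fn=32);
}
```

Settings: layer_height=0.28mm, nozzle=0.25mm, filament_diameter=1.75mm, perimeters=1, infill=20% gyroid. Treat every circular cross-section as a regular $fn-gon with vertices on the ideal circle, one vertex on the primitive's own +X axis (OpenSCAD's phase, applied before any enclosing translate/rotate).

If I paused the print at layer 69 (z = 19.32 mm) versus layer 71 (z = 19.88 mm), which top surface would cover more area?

Layer 69 (z = 19.32): the cone contributes a regular 32-gon of circumradius 5.514 (interpolated between r1=7 and r2=5.5 at t=0.991) (area = (32/2)·5.514²·sin(360°/32) = 94.90 mm²); the cone at (14.5, 5.5) contributes a regular 32-gon of circumradius 5.517 (interpolated between r1=8 and r2=4.5 at t=0.709) (area = (32/2)·5.517²·sin(360°/32) = 95.02 mm²); Merging all regions: the 2 present regions are separate (no shared area or edge), so areas and boundary lengths simply add and each stays a separate island — area = 189.92 mm². So its area = 189.92 mm². Layer 71 (z = 19.88): the cone is absent (z outside [0, 19.5]); the cone at (14.5, 5.5) (r1=8→r2=4.5) has section circumradius 5.256 here — a regular 32-gon (area = (32/2)·5.256²·sin(360°/32) = 86.23 mm²); Merging all regions: only the cone at (14.5, 5.5) is present, so the union is just that shape — area = 86.23 mm². So its area = 86.23 mm². Layer 69 is larger (189.92 vs 86.23 mm²).

layer 69 (z = 19.32 mm)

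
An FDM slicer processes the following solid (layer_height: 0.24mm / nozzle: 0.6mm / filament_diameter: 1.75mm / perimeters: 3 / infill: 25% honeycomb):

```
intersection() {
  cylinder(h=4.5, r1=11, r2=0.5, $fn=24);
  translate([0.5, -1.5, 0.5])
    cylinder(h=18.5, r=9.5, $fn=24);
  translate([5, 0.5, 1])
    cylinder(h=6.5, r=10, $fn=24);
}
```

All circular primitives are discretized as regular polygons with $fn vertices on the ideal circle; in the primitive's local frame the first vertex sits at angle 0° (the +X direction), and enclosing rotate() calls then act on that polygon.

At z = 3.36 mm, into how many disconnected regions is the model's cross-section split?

1

At z = 3.36 mm: the cone (r1=11→r2=0.5) has section circumradius 3.160 here — a regular 24-gon; the cylinder at (0.5, -1.5): section is a regular 24-gon, circumradius r=9.5; the r=10 cylinder at (5, 0.5) contributes a regular 24-gon of circumradius 10; Keeping only the common overlap: the cone lies inside the r=9.5 cylinder at (0.5, -1.5), so it is kept whole; the running intersection lies inside the r=10 cylinder at (5, 0.5), so it is kept whole — 1 connected region. The result has 1 disconnected region.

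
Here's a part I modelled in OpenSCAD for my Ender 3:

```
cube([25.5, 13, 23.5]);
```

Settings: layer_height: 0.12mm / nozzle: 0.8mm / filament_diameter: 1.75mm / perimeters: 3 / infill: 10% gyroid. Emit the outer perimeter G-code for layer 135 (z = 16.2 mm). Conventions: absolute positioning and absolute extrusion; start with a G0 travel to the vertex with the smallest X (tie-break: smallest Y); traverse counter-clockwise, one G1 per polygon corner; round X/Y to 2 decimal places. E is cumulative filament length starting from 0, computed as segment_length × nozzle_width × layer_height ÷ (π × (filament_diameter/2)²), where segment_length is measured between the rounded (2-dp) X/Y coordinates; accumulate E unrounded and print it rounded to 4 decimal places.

At z = 16.2 mm: the 25.5×13 cube contributes its full rectangle. The outline is a single polygon with 4 vertices. Extrusion per mm of travel: 0.8 × 0.12 / (π × 0.875²) = 0.039912. Accumulating E over each segment gives final E = 3.0732.

G0 X0.00 Y0.00 Z16.20
G1 X25.50 Y0.00 E1.0178
G1 X25.50 Y13.00 E1.5366
G1 X0.00 Y13.00 E2.5544
G1 X0.00 Y0.00 E3.0732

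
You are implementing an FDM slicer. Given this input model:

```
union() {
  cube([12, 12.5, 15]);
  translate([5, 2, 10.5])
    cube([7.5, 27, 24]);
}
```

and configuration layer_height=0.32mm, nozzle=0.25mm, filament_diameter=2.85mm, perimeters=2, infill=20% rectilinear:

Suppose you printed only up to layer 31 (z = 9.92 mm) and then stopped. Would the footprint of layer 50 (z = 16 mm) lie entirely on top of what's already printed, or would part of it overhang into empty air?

part overhangs

Compare the two slices. At z = 9.92: the 12×12.5 cube contributes its full rectangle (area 150.00 mm²); the cube at (5, 2) is absent (z outside [10.5, 34.5]); Merging all regions: only the 12×12.5 cube is present, so the union is just that shape — area = 150.00 mm². At z = 16: the cube is not intersected at this z (z outside [0, 15]); the cube at (5, 2) is present — its section is the full 7.5×27 rectangle (area 202.50 mm²); Combining (union): only the 7.5×27 cube at (5, 2) is present, so the union is just that shape — area = 202.50 mm². Checking containment: at z = 16 the cross-section extends beyond the z = 9.92 cross-section by about 129.00 mm².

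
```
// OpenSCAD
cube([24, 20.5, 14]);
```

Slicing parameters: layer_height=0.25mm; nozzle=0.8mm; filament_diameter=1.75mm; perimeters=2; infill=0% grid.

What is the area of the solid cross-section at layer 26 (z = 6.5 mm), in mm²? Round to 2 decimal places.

At z = 6.5 mm: the cube (footprint 24×20.5) is included at this height (area 492.00 mm²). Overall, the cross-section is a single solid region. Net area = 492.00 mm².

492.00 mm²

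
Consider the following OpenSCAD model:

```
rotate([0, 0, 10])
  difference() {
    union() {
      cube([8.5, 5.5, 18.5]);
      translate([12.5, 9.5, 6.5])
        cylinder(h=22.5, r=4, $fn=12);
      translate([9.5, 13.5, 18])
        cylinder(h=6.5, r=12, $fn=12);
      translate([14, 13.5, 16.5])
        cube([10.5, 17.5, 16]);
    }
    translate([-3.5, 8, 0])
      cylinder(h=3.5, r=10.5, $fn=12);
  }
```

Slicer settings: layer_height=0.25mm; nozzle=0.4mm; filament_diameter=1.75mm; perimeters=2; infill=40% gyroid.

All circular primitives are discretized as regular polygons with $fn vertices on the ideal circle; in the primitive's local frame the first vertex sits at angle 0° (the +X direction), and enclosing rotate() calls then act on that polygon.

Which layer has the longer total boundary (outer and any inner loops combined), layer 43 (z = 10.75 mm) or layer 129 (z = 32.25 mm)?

layer 129 (z = 32.25 mm)

Layer 43 (z = 10.75): the cube is present — its section is the full 8.5×5.5 rectangle (perimeter 28.00 mm); the r=4 cylinder at (12.5, 9.5) gives a regular 12-gon of circumradius 4 (constant along its height) (perimeter = 2·12·4.000·sin(180°/12) = 24.85 mm); the cylinder at (9.5, 13.5) is not intersected at this z (z outside [18, 24.5]); the cube at (14, 13.5) does not reach this height (z outside [16.5, 32.5]); Taking the union: the 2 present regions are separate (no shared area or edge), so areas and boundary lengths simply add and each stays a separate island — boundary = 52.85 mm; the cylinder at (-3.5, 8) is absent (z outside [0, 3.5]); After the difference (first − rest): none of the subtracted shapes is present at this height, so that combined region is unchanged — boundary = 52.85 mm; (rotated 10° about Z; rotation is an isometry so areas/perimeters/island counts are preserved). So its perimeter = 52.85 mm. Layer 129 (z = 32.25): the cube does not reach this height (z outside [0, 18.5]); the cylinder at (12.5, 9.5) is absent (z outside [6.5, 29]); the cylinder at (9.5, 13.5) is absent (z outside [18, 24.5]); the 10.5×17.5 cube at (14, 13.5) contributes its full rectangle (perimeter 56.00 mm); Merging all regions: only the 10.5×17.5 cube at (14, 13.5) is present, so the union is just that shape — boundary = 56.00 mm; the cylinder at (-3.5, 8) does not reach this height (z outside [0, 3.5]); After the difference (first − rest): none of the subtracted shapes is present at this height, so the result so far is unchanged — boundary = 56.00 mm; (whole slice rotated 10° about Z — lengths, areas and connectivity unchanged). So its perimeter = 56.00 mm. Layer 129 is larger (56.00 vs 52.85 mm).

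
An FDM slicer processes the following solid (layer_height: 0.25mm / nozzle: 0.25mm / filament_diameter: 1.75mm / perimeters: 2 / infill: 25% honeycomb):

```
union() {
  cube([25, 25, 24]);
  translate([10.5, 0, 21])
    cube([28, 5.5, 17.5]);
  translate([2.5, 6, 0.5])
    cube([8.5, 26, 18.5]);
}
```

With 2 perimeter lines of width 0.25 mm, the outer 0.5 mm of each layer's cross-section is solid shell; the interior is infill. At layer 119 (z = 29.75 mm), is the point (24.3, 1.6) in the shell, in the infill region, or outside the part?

infill

At z = 29.75 mm: the cube does not reach this height (z outside [0, 24]); the cube at (10.5, 0) (footprint 28×5.5) is included at this height; the cube at (2.5, 6) is not intersected at this z (z outside [0.5, 19]); Combining (union): only the 28×5.5 cube at (10.5, 0) is present, so the union is just that shape — 1 connected region. Overall, the cross-section is a single solid region. The nearest boundary edge runs (10.50, 0.00)→(38.50, 0.00); distance from the point to it = 1.60 mm. The point is inside the cross-section and 1.60 mm from the nearest boundary — more than the 0.5 mm shell width (2 × 0.25), so it's in the infill interior.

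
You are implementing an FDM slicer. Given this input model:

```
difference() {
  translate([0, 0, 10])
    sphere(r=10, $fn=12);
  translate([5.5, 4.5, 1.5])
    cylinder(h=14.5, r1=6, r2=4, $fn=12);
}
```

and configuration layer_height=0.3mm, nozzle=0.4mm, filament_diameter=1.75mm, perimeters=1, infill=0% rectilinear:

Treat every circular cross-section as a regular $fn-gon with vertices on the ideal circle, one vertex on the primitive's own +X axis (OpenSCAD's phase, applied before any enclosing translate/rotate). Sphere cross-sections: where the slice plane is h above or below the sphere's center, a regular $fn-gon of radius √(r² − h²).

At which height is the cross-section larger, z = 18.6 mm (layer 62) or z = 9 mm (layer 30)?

Layer 62 (z = 18.6): the sphere: section is a regular 12-gon, circumradius = √(r²−h²) = √(10²−8.6²) = 5.103 (area = (12/2)·5.103²·sin(360°/12) = 78.12 mm²); the cone at (5.5, 4.5) does not reach this height (z outside [1.5, 16]); Subtracting the remaining from the first: none of the subtracted shapes is present at this height, so the r=10 sphere is unchanged — area = 78.12 mm². So its area = 78.12 mm². Layer 30 (z = 9): the r=10 sphere slices to a regular 12-gon of circumradius 9.950 (√(r²−h²) with h=1 from center) (area = (12/2)·9.950²·sin(360°/12) = 297.00 mm²); the cone at (5.5, 4.5) contributes a regular 12-gon of circumradius 4.966 (interpolated between r1=6 and r2=4 at t=0.517) (area = (12/2)·4.966²·sin(360°/12) = 73.97 mm²); Taking the first minus the rest: starting from the r=10 sphere (297.00 mm²), the cone at (5.5, 4.5) partially overlaps it — only the 58.15 mm² overlap (of its 73.97 mm²) is removed, clipping the outline — area = 238.85 mm². So its area = 238.85 mm². Layer 30 is larger (238.85 vs 78.12 mm²).

layer 30 (z = 9 mm)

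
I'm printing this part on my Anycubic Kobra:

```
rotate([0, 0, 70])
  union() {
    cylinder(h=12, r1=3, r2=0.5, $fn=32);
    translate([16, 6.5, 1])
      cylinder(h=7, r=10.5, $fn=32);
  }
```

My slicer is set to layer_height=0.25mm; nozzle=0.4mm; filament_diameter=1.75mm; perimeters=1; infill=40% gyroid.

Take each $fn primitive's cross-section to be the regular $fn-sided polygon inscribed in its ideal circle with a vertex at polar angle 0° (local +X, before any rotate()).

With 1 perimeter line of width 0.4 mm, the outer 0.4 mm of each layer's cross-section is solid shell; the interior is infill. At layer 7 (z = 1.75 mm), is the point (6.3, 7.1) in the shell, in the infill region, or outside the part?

outside

At z = 1.75 mm: the cone (r1=3→r2=0.5) has section circumradius 2.635 here — a regular 32-gon; the r=10.5 cylinder at (16, 6.5) gives a regular 32-gon of circumradius 10.5 (constant along its height); Merging all regions: the 2 present regions are separate (no shared area or edge), so areas and boundary lengths simply add and each stays a separate island — 2 connected regions; (whole slice rotated 70° about Z — lengths, areas and connectivity unchanged). Overall, the cross-section has 2 separate islands. Undo the 70° rotation: the query point maps to (8.827, -3.492) in the un-rotated model frame. The nearest boundary edge runs (10.17, -2.23)→(8.58, -0.92); distance from the point to it = 1.83 mm. The point is not inside any of the regions above, so it lies outside the cross-section (1.83 mm from the nearest boundary).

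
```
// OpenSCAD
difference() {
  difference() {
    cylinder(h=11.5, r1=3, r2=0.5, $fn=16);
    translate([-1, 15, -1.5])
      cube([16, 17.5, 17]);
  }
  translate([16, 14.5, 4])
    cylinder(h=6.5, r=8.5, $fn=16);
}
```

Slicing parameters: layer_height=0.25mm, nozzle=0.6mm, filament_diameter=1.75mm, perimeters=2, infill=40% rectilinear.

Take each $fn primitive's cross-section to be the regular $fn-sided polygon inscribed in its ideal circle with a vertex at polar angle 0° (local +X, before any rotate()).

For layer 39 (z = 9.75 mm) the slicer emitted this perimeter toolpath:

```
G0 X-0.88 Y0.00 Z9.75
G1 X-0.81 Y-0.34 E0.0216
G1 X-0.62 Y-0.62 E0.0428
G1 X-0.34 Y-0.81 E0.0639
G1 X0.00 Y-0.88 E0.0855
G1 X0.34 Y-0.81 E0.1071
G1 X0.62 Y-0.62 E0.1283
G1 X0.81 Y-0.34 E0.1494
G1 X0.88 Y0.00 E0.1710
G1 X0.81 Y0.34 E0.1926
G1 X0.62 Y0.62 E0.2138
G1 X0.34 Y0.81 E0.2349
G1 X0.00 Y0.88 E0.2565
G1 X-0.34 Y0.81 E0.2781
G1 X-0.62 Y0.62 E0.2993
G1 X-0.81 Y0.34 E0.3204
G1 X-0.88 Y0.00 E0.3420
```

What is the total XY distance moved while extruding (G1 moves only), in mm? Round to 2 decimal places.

Sum the Euclidean lengths of each G1 segment: total = 5.48 mm.

5.48 mm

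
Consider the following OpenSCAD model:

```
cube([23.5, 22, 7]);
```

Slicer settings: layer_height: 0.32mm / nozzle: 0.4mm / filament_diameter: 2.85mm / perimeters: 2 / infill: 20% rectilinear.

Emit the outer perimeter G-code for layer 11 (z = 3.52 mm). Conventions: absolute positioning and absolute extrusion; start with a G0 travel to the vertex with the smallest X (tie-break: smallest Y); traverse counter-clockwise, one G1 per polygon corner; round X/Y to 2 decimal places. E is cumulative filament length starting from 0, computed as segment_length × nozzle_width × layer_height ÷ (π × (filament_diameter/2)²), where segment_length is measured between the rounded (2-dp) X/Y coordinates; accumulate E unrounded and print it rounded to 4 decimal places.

G0 X0.00 Y0.00 Z3.52
G1 X23.50 Y0.00 E0.4715
G1 X23.50 Y22.00 E0.9129
G1 X0.00 Y22.00 E1.3845
G1 X0.00 Y0.00 E1.8259

At z = 3.52 mm: the 23.5×22 cube contributes its full rectangle. The outline is a single polygon with 4 vertices. Extrusion per mm of travel: 0.4 × 0.32 / (π × 1.425²) = 0.020065. Accumulating E over each segment gives final E = 1.8259.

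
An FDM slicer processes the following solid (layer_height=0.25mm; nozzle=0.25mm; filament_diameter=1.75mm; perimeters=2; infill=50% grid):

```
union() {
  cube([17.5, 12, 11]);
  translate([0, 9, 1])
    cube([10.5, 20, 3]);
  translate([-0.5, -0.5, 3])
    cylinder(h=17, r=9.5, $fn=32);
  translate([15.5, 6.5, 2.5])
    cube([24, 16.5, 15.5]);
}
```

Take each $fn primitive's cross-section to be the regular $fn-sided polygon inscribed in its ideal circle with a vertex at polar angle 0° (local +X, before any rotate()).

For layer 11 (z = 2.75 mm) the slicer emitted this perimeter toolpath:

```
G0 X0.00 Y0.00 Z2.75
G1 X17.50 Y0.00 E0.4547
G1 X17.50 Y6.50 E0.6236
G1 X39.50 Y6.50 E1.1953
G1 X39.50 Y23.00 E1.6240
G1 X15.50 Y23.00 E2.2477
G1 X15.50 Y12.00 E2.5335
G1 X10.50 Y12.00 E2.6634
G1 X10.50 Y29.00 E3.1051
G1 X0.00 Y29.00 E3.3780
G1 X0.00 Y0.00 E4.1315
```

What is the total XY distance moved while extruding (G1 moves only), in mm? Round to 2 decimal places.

Sum the Euclidean lengths of each G1 segment: total = 159.00 mm.

159.00 mm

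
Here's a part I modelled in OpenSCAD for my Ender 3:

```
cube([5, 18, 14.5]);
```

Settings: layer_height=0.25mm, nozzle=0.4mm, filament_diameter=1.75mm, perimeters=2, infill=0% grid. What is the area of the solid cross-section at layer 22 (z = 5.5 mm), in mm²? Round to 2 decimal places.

At z = 5.5 mm: the cube (footprint 5×18) is included at this height (area 90.00 mm²). Overall, the cross-section is a single solid region. Net area = 90.00 mm².

90.00 mm²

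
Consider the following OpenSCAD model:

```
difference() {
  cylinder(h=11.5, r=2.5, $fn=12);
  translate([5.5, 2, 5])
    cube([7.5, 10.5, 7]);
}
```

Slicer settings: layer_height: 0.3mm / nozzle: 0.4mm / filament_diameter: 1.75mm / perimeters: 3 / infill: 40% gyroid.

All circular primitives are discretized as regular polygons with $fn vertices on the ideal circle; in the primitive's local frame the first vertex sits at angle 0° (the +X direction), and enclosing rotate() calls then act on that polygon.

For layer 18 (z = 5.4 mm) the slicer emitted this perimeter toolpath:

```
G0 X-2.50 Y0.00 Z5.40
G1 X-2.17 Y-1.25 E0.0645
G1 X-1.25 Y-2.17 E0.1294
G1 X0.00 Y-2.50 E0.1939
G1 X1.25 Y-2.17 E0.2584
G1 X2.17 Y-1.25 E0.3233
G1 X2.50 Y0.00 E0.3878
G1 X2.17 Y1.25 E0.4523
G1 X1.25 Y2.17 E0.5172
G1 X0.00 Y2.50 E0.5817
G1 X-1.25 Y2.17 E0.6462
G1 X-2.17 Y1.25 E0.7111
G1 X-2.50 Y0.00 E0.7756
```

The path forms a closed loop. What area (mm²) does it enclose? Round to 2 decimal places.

18.79 mm²

Apply the shoelace formula to the sequence of (X, Y) vertices; enclosed area = 18.79 mm².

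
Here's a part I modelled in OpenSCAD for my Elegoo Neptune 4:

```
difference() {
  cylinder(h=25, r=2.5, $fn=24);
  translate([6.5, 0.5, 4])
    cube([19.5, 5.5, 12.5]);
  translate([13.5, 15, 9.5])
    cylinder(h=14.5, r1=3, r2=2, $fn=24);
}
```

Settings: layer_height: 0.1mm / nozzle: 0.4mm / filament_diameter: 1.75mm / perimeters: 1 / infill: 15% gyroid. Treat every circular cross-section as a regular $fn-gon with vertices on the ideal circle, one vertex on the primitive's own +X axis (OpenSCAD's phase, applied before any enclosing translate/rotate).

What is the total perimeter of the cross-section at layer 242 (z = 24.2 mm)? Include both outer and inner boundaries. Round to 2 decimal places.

15.66 mm

At z = 24.2 mm: the cylinder: section is a regular 24-gon, circumradius r=2.5 (perimeter = 2·24·2.500·sin(180°/24) = 15.66 mm); the cube at (6.5, 0.5) is not intersected at this z (z outside [4, 16.5]); the cone at (13.5, 15) is absent (z outside [9.5, 24]); Taking the first minus the rest: none of the subtracted shapes is present at this height, so the r=2.5 cylinder is unchanged — boundary = 15.66 mm. Overall, the cross-section is a single solid region. Total boundary length (outer) = 15.66 mm.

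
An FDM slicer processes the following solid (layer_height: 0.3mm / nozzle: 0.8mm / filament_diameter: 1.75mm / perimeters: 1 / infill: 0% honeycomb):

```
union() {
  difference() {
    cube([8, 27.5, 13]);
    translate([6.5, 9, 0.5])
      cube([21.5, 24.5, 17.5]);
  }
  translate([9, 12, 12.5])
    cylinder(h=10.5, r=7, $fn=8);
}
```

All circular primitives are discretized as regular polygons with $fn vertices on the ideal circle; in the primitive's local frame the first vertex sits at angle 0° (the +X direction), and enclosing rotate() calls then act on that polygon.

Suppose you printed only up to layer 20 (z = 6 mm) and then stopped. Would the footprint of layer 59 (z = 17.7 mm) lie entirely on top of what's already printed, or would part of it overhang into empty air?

Compare the two slices. At z = 6: the 8×27.5 cube contributes its full rectangle (area 220.00 mm²); the cube at (6.5, 9) is present — its section is the full 21.5×24.5 rectangle (area 526.75 mm²); Taking the first minus the rest: starting from the 8×27.5 cube (220.00 mm²), the 21.5×24.5 cube at (6.5, 9) partially overlaps it — only the 27.75 mm² overlap (of its 526.75 mm²) is removed, clipping the outline — area = 192.25 mm²; the cylinder at (9, 12) is absent (z outside [12.5, 23]); Merging all regions: only the result so far is present, so the union is just that shape — area = 192.25 mm². At z = 17.7: the cube is not intersected at this z (z outside [0, 13]); the 21.5×24.5 cube at (6.5, 9) contributes its full rectangle (area 526.75 mm²); After the difference (first − rest): the first operand is absent here, so nothing remains; the r=7 cylinder at (9, 12) gives a regular 8-gon of circumradius 7 (constant along its height) (area = (8/2)·7.000²·sin(360°/8) = 138.59 mm²); Merging all regions: only the r=7 cylinder at (9, 12) is present, so the union is just that shape — area = 138.59 mm². Checking containment: at z = 17.7 the cross-section extends beyond the z = 6 cross-section by about 96.79 mm².

part overhangs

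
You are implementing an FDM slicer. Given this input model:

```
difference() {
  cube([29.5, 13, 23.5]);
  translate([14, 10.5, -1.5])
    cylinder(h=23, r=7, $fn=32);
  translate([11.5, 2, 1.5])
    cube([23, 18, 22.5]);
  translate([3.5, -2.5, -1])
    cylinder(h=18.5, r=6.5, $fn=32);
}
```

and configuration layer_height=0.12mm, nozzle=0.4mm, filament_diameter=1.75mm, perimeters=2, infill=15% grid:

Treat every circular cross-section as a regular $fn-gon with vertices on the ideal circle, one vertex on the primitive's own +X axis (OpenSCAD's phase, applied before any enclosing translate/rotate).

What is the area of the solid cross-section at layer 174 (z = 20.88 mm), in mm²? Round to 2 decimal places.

153.51 mm²

At z = 20.88 mm: the 29.5×13 cube contributes its full rectangle (area 383.50 mm²); the r=7 cylinder at (14, 10.5) contributes a regular 32-gon of circumradius 7 (area = (32/2)·7.000²·sin(360°/32) = 152.95 mm²); the 23×18 cube at (11.5, 2) contributes its full rectangle (area 414.00 mm²); the cylinder at (3.5, -2.5) is absent (z outside [-1, 17.5]); Taking the first minus the rest: starting from the 29.5×13 cube (383.50 mm²), the r=7 cylinder at (14, 10.5) partially overlaps it — only the 110.60 mm² overlap (of its 152.95 mm²) is removed, clipping the outline; the 23×18 cube at (11.5, 2) partially overlaps it — only the 119.39 mm² overlap (of its 414.00 mm²) is removed, clipping the outline — area = 153.51 mm². Overall, the cross-section is a single solid region. Net area = 153.51 mm².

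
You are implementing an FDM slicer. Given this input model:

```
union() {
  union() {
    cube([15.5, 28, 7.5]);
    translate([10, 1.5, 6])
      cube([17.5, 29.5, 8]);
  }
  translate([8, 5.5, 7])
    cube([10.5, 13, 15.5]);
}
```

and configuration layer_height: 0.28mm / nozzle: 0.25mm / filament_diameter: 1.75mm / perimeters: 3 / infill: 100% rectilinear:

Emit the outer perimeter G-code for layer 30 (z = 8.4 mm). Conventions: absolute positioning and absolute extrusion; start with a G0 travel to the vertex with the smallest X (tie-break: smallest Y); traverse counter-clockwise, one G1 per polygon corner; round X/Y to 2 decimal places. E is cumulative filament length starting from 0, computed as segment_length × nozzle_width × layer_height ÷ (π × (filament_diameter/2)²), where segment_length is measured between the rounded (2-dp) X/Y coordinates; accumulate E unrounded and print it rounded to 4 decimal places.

G0 X8.00 Y5.50 Z8.40
G1 X10.00 Y5.50 E0.0582
G1 X10.00 Y1.50 E0.1746
G1 X27.50 Y1.50 E0.6839
G1 X27.50 Y31.00 E1.5424
G1 X10.00 Y31.00 E2.0517
G1 X10.00 Y18.50 E2.4155
G1 X8.00 Y18.50 E2.4737
G1 X8.00 Y5.50 E2.8521

At z = 8.4 mm: the cube does not reach this height (z outside [0, 7.5]); the 17.5×29.5 cube at (10, 1.5) contributes its full rectangle; Combining (union): only the 17.5×29.5 cube at (10, 1.5) is present, so the union is just that shape — 1 connected region; the 10.5×13 cube at (8, 5.5) contributes its full rectangle; Combining (union): the regions partially overlap (shared area 110.50 mm²), so overlapping operands fuse into one piece — 1 connected region. The outline is a single polygon with 8 vertices. Extrusion per mm of travel: 0.25 × 0.28 / (π × 0.875²) = 0.029103. Accumulating E over each segment gives final E = 2.8521.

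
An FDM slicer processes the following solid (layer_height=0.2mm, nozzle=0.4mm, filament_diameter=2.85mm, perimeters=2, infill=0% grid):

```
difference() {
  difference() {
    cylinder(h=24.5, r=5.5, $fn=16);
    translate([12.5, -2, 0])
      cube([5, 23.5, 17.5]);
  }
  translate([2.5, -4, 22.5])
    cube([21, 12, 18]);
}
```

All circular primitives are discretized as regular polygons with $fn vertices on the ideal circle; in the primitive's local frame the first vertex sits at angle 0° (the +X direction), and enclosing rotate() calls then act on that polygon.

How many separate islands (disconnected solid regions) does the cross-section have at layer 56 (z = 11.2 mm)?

1

At z = 11.2 mm: the cylinder: section is a regular 16-gon, circumradius r=5.5; the cube at (12.5, -2) is present — its section is the full 5×23.5 rectangle; Subtracting the remaining from the first: starting from the r=5.5 cylinder, the 5×23.5 cube at (12.5, -2) misses the remaining region (no effect) — 1 connected region; the cube at (2.5, -4) does not reach this height (z outside [22.5, 40.5]); After the difference (first − rest): none of the subtracted shapes is present at this height, so the result so far is unchanged — 1 connected region. Overall, the cross-section is a single solid region. Island count = 1.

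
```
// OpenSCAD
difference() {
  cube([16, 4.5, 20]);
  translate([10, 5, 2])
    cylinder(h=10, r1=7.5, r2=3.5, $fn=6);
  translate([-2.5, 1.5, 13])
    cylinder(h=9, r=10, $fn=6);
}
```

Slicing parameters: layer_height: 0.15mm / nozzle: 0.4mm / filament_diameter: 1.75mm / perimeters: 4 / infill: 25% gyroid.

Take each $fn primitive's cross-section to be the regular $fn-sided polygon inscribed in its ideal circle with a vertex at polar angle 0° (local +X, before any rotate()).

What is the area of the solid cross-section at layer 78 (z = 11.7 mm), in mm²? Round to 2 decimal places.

At z = 11.7 mm: the 16×4.5 cube contributes its full rectangle (area 72.00 mm²); the cone at (10, 5): at t=0.970 of its height the radius interpolates to r₁+(r₂−r₁)t = 3.620, giving a regular 6-gon of that circumradius (area = (6/2)·3.620²·sin(360°/6) = 34.05 mm²); the cylinder at (-2.5, 1.5) does not reach this height (z outside [13, 22]); Taking the first minus the rest: starting from the 16×4.5 cube (72.00 mm²), the cone at (10, 5) partially overlaps it — only the 13.55 mm² overlap (of its 34.05 mm²) is removed, clipping the outline — area = 58.45 mm². Overall, the cross-section is a single solid region. Net area = 58.45 mm².

58.45 mm²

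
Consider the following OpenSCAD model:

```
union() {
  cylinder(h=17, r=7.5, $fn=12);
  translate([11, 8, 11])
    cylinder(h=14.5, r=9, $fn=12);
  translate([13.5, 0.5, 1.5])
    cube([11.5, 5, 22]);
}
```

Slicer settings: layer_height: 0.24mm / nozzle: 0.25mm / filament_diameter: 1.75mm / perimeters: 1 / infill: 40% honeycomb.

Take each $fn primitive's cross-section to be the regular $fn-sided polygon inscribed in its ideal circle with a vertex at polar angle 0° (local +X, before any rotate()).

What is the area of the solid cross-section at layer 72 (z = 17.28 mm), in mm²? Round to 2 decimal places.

277.99 mm²

At z = 17.28 mm: the cylinder is absent (z outside [0, 17]); the cylinder at (11, 8): section is a regular 12-gon, circumradius r=9 (area = (12/2)·9.000²·sin(360°/12) = 243.00 mm²); the 11.5×5 cube at (13.5, 0.5) contributes its full rectangle (area 57.50 mm²); Taking the union: the regions partially overlap — summed areas 300.50 mm² minus the doubly-counted overlap 22.51 mm² gives 277.99 mm² — area = 277.99 mm². Overall, the cross-section is a single solid region. Net area = 277.99 mm².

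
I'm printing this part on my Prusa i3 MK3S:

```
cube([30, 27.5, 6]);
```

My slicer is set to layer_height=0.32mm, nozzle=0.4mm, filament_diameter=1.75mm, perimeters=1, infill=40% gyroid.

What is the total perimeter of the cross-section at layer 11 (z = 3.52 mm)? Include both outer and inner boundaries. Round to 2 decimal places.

115.00 mm

At z = 3.52 mm: the cube is present — its section is the full 30×27.5 rectangle (perimeter 115.00 mm). Overall, the cross-section is a single solid region. Total boundary length (outer) = 115.00 mm.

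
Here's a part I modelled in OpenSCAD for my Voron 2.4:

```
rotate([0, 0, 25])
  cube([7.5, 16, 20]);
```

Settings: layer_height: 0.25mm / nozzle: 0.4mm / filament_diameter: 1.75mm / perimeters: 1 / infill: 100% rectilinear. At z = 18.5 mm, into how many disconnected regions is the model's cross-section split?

At z = 18.5 mm: the cube (footprint 7.5×16) is included at this height; (rotated 25° about Z; rotation is an isometry so areas/perimeters/island counts are preserved). The result has 1 disconnected region.

1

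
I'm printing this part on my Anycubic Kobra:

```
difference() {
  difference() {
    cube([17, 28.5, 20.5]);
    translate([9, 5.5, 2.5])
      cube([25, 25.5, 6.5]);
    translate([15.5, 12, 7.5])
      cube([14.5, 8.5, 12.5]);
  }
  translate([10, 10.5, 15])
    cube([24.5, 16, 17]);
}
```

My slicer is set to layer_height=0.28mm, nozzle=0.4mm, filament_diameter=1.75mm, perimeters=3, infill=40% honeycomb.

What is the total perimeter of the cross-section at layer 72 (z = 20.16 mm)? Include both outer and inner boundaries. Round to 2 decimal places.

105.00 mm

At z = 20.16 mm: the cube (footprint 17×28.5) is included at this height (perimeter 91.00 mm); the cube at (9, 5.5) is not intersected at this z (z outside [2.5, 9]); the cube at (15.5, 12) is absent (z outside [7.5, 20]); Subtracting the remaining from the first: none of the subtracted shapes is present at this height, so the 17×28.5 cube is unchanged — boundary = 91.00 mm; the cube at (10, 10.5) (footprint 24.5×16) is included at this height (perimeter 81.00 mm); Taking the first minus the rest: starting from that combined region, the 24.5×16 cube at (10, 10.5) partially overlaps it — only the 112.00 mm² overlap (of its 392.00 mm²) is removed, clipping the outline — boundary = 105.00 mm. Overall, the cross-section is a single solid region. Total boundary length (outer) = 105.00 mm.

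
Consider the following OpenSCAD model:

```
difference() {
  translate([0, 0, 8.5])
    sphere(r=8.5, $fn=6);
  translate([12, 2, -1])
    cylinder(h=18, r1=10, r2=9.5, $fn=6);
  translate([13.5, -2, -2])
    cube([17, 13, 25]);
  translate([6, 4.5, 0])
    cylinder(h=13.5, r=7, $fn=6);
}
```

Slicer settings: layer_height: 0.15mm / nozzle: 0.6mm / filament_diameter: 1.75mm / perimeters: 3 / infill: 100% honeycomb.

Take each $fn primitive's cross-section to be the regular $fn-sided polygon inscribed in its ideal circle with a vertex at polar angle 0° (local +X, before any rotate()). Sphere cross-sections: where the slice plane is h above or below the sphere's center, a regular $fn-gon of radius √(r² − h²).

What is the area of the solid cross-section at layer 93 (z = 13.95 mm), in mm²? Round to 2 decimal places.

97.08 mm²

At z = 13.95 mm: the r=8.5 sphere slices to a regular 6-gon of circumradius 6.523 (√(r²−h²) with h=5.45 from center) (area = (6/2)·6.523²·sin(360°/6) = 110.54 mm²); the cone at (12, 2): at t=0.831 of its height the radius interpolates to r₁+(r₂−r₁)t = 9.585, giving a regular 6-gon of that circumradius (area = (6/2)·9.585²·sin(360°/6) = 238.68 mm²); the 17×13 cube at (13.5, -2) contributes its full rectangle (area 221.00 mm²); the cylinder at (6, 4.5) is absent (z outside [0, 13.5]); After the difference (first − rest): starting from the r=8.5 sphere (110.54 mm²), the cone at (12, 2) partially overlaps it — only the 13.46 mm² overlap (of its 238.68 mm²) is removed, clipping the outline; the 17×13 cube at (13.5, -2) misses the remaining region (no effect) — area = 97.08 mm². Overall, the cross-section is a single solid region. Net area = 97.08 mm².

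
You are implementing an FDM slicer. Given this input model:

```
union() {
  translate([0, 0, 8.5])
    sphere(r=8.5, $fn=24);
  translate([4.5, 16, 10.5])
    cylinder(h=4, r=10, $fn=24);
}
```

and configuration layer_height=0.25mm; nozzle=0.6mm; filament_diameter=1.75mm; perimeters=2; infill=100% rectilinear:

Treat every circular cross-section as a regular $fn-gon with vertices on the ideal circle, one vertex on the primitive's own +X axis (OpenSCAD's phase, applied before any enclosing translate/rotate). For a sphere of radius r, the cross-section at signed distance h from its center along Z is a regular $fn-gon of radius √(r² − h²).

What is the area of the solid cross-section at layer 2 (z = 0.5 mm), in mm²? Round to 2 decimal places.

At z = 0.5 mm: the r=8.5 sphere contributes a regular 24-gon of circumradius √(8.5²−8²) = 2.872 (area = (24/2)·2.872²·sin(360°/24) = 25.62 mm²); the cylinder at (4.5, 16) is not intersected at this z (z outside [10.5, 14.5]); Taking the union: only the r=8.5 sphere is present, so the union is just that shape — area = 25.62 mm². Overall, the cross-section is a single solid region. Net area = 25.62 mm².

25.62 mm²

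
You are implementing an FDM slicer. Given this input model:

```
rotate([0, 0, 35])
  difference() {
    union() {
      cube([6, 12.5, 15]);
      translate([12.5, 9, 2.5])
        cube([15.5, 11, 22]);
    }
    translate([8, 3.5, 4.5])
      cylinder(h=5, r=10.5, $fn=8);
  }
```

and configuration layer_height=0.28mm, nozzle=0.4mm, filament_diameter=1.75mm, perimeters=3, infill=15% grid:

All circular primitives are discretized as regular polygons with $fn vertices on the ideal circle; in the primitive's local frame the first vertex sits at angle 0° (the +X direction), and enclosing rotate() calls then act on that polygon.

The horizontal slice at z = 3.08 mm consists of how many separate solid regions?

At z = 3.08 mm: the cube (footprint 6×12.5) is included at this height; the 15.5×11 cube at (12.5, 9) contributes its full rectangle; Taking the union: the 2 present regions are separate (no shared area or edge), so areas and boundary lengths simply add and each stays a separate island — 2 connected regions; the cylinder at (8, 3.5) is absent (z outside [4.5, 9.5]); Taking the first minus the rest: none of the subtracted shapes is present at this height, so that combined region is unchanged — 2 connected regions; (rotated 35° about Z; rotation is an isometry so areas/perimeters/island counts are preserved). The result has 2 disconnected regions.

2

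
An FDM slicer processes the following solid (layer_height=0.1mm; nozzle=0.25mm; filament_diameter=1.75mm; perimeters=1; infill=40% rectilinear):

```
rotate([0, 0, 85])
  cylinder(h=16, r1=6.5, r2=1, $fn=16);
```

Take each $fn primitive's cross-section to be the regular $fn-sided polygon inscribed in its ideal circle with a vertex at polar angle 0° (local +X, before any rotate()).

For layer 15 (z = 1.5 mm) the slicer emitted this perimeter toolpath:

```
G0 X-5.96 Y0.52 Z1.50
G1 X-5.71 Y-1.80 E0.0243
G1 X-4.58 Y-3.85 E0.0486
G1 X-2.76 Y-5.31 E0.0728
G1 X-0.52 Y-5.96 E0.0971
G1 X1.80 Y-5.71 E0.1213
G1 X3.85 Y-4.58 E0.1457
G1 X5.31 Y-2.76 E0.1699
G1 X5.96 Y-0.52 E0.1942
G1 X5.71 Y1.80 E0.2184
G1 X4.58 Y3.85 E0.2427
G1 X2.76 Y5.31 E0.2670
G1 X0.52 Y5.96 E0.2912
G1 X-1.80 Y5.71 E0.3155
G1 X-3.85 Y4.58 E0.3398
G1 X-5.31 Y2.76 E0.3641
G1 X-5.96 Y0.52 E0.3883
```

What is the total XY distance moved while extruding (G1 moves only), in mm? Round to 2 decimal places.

37.36 mm

Sum the Euclidean lengths of each G1 segment: total = 37.36 mm.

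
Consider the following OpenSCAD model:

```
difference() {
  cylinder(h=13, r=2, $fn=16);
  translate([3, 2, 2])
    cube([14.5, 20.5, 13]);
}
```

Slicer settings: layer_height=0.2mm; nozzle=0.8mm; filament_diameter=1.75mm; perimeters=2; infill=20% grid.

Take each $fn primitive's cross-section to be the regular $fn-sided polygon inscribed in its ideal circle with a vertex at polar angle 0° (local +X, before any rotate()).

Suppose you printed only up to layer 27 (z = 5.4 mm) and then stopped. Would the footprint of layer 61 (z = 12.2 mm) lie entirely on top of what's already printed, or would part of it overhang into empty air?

Compare the two slices. At z = 5.4: the r=2 cylinder contributes a regular 16-gon of circumradius 2 (area = (16/2)·2.000²·sin(360°/16) = 12.25 mm²); the cube at (3, 2) is present — its section is the full 14.5×20.5 rectangle (area 297.25 mm²); Taking the first minus the rest: starting from the r=2 cylinder (12.25 mm²), the 14.5×20.5 cube at (3, 2) misses the remaining region (no effect) — area = 12.25 mm². At z = 12.2: the r=2 cylinder contributes a regular 16-gon of circumradius 2 (area = (16/2)·2.000²·sin(360°/16) = 12.25 mm²); the cube at (3, 2) is present — its section is the full 14.5×20.5 rectangle (area 297.25 mm²); Subtracting the remaining from the first: starting from the r=2 cylinder (12.25 mm²), the 14.5×20.5 cube at (3, 2) misses the remaining region (no effect) — area = 12.25 mm². Checking containment: the cross-section at z = 12.2 is a subset of the cross-section at z = 5.4.

entirely on top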